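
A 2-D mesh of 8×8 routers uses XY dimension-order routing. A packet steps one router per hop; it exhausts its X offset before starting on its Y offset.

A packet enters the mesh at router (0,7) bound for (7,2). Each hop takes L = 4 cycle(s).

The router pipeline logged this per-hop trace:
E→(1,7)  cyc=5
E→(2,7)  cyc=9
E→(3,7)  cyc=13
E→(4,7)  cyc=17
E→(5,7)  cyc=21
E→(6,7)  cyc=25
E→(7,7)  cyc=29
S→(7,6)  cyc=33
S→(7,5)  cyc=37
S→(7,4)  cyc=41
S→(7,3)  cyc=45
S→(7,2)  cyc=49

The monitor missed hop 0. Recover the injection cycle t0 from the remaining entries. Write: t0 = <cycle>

At hop 1 the cycle is 5; in general cyc_k = t0 + kL.
Subtract one hop: t0 = 5 − 4 = 1.

t0 = 1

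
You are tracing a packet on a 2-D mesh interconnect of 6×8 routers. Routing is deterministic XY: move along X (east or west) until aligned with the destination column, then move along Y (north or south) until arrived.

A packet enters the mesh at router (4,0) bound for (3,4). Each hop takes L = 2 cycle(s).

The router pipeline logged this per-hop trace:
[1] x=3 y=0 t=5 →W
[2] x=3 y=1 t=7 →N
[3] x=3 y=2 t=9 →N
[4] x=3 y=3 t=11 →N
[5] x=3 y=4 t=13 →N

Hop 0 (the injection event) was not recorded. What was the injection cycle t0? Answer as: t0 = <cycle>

cyc[1] = 5 and cyc[k] = t0 + k·L for every k.
Subtract one hop: t0 = 5 − 2 = 3.

t0 = 3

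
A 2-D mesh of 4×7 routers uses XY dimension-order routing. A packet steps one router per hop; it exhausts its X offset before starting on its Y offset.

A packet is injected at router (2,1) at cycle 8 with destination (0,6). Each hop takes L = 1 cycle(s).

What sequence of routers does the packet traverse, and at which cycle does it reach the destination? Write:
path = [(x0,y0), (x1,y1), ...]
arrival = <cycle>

path = [(2,1), (1,1), (0,1), (0,2), (0,3), (0,4), (0,5), (0,6)]
arrival = 15

  0. router=(2,1) cycle=8 (inject)
  1. router=(1,1) cycle=9 dir=W
  2. router=(0,1) cycle=10 dir=W
  3. router=(0,2) cycle=11 dir=N
  4. router=(0,3) cycle=12 dir=N
  5. router=(0,4) cycle=13 dir=N
  6. router=(0,5) cycle=14 dir=N
  7. router=(0,6) cycle=15 dir=N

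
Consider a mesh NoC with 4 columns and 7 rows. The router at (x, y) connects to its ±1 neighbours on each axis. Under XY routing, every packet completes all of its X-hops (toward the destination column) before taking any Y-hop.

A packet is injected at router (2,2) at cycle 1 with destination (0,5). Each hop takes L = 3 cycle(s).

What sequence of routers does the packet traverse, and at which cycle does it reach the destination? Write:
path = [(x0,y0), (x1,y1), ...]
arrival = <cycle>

t=1: at (2,2)
t=4: at (1,2) after W
t=7: at (0,2) after W
t=10: at (0,3) after N
t=13: at (0,4) after N
t=16: at (0,5) after N

path = [(2,2), (1,2), (0,2), (0,3), (0,4), (0,5)]
arrival = 16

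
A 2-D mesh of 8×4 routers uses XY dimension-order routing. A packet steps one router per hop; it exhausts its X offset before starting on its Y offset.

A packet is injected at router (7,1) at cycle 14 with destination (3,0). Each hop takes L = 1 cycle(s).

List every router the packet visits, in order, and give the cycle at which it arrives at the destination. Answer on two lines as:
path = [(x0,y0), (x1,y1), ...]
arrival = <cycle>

path = [(7,1), (6,1), (5,1), (4,1), (3,1), (3,0)]
arrival = 19

hop 0: (7,1) @ cyc 14
hop 1: (6,1) @ cyc 15  [W]
hop 2: (5,1) @ cyc 16  [W]
hop 3: (4,1) @ cyc 17  [W]
hop 4: (3,1) @ cyc 18  [W]
hop 5: (3,0) @ cyc 19  [S]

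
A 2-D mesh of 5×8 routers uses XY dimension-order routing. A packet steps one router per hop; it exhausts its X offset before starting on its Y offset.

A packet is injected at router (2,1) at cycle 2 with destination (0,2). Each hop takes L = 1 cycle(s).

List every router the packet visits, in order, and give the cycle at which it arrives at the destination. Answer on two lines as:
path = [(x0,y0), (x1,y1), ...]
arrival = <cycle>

path = [(2,1), (1,1), (0,1), (0,2)]
arrival = 5

hop 0: (2,1) @ cyc 2
hop 1: (1,1) @ cyc 3  [W]
hop 2: (0,1) @ cyc 4  [W]
hop 3: (0,2) @ cyc 5  [N]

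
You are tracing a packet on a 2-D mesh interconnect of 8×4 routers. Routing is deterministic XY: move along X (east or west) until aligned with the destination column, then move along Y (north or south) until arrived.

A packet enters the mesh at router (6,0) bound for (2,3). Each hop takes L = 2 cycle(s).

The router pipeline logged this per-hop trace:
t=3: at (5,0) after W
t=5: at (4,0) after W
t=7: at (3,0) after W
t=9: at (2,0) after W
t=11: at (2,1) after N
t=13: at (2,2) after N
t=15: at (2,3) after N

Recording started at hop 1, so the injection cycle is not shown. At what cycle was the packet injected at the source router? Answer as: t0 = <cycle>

t0 = 1

At hop 1 the cycle is 3; in general cyc_k = t0 + kL.
t0 = cyc[1] − L = 3 − 2 = 1.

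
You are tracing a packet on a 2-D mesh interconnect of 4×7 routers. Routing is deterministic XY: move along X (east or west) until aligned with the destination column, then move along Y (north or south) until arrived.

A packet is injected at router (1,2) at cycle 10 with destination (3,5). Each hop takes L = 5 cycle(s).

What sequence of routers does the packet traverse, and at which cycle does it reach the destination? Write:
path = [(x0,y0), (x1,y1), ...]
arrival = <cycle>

  0. router=(1,2) cycle=10 (inject)
  1. router=(2,2) cycle=15 dir=E
  2. router=(3,2) cycle=20 dir=E
  3. router=(3,3) cycle=25 dir=N
  4. router=(3,4) cycle=30 dir=N
  5. router=(3,5) cycle=35 dir=N

path = [(1,2), (2,2), (3,2), (3,3), (3,4), (3,5)]
arrival = 35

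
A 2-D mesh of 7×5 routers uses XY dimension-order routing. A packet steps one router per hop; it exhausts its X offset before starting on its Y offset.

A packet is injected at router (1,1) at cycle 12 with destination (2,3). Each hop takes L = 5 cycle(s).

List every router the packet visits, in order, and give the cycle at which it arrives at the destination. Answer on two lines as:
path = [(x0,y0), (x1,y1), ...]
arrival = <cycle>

t=12: at (1,1)
t=17: at (2,1) after E
t=22: at (2,2) after N
t=27: at (2,3) after N

path = [(1,1), (2,1), (2,2), (2,3)]
arrival = 27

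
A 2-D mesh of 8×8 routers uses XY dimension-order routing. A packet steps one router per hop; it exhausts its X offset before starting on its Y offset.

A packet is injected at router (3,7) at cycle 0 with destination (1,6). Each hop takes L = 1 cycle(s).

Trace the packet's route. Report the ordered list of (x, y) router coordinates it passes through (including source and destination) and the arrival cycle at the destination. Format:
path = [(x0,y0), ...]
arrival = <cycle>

#0 — 3,7 | c0
#1 — 2,7 | c1 | W
#2 — 1,7 | c2 | W
#3 — 1,6 | c3 | S

path = [(3,7), (2,7), (1,7), (1,6)]
arrival = 3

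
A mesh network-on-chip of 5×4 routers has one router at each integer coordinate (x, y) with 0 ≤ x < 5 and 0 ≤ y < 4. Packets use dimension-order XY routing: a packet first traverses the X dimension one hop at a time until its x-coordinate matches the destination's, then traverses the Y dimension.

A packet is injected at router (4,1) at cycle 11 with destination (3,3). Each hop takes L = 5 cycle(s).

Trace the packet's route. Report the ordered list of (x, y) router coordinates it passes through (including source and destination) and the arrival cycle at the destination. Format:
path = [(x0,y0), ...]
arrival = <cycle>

[0] x=4 y=1 t=11
[1] x=3 y=1 t=16 →W
[2] x=3 y=2 t=21 →N
[3] x=3 y=3 t=26 →N

path = [(4,1), (3,1), (3,2), (3,3)]
arrival = 26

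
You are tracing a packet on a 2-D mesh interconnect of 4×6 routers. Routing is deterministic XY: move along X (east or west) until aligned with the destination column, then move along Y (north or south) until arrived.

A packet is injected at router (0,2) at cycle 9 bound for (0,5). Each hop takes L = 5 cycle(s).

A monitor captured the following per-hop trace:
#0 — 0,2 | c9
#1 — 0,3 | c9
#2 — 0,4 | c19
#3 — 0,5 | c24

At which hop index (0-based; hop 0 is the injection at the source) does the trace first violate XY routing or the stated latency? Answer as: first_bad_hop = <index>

  1: Δx=+0 Δy=+1 Δt=0 [BAD: Δcyc=0≠L]

first_bad_hop = 1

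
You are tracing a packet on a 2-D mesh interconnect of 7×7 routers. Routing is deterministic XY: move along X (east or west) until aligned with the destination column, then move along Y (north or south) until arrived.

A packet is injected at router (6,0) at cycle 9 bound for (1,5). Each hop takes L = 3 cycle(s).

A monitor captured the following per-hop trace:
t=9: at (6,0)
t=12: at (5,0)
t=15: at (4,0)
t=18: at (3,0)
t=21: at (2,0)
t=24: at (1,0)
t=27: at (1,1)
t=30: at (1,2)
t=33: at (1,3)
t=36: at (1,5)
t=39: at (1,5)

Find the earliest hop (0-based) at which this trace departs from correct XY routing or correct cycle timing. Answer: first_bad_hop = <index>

first_bad_hop = 9

  1: Δx=-1 Δy=+0 Δt=3 [ok]
  2: Δx=-1 Δy=+0 Δt=3 [ok]
  3: Δx=-1 Δy=+0 Δt=3 [ok]
  4: Δx=-1 Δy=+0 Δt=3 [ok]
  5: Δx=-1 Δy=+0 Δt=3 [ok]
  6: Δx=+0 Δy=+1 Δt=3 [ok]
  7: Δx=+0 Δy=+1 Δt=3 [ok]
  8: Δx=+0 Δy=+1 Δt=3 [ok]
  9: Δx=+0 Δy=+2 Δt=3 [BAD: non-unit step]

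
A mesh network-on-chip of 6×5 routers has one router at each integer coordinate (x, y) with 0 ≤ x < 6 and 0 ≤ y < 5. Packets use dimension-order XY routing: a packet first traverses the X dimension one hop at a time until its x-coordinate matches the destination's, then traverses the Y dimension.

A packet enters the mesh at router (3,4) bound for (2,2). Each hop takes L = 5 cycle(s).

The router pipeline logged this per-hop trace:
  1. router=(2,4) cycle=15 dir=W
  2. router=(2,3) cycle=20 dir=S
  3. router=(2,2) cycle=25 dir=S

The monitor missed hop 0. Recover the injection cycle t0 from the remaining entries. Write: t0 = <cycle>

At hop 1 the cycle is 15; in general cyc_k = t0 + kL.
So t0 = 15 − 1·5 = 10.

t0 = 10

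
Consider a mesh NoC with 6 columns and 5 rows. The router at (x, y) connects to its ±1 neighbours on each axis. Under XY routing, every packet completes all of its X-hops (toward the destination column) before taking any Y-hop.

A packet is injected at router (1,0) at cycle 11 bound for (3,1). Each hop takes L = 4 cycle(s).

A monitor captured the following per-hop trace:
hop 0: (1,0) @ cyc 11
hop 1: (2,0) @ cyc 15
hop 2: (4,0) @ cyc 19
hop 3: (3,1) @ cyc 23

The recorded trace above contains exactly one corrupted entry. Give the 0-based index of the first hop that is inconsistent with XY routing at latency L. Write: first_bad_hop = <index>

[1] (+1,+0) / 4c ⇒ ok
[2] (+2,+0) / 4c ⇒ BAD: non-unit step

first_bad_hop = 2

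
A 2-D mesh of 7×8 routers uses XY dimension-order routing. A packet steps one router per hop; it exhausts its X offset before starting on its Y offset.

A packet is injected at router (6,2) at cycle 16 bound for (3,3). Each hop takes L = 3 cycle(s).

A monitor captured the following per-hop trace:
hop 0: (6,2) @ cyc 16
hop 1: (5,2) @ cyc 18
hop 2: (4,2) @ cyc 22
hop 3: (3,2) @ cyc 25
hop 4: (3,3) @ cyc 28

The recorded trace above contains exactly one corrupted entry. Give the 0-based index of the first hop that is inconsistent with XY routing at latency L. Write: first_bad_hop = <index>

first_bad_hop = 1

hop 1: step (-1,+0), +2 cyc — BAD: Δcyc=2≠L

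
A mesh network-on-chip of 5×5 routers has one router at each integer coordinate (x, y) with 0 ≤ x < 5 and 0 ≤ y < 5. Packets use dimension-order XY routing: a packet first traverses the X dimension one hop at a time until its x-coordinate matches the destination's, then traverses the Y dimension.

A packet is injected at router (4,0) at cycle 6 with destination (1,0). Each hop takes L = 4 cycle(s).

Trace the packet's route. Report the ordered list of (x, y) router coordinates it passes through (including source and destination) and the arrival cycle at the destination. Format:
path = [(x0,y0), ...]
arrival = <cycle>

path = [(4,0), (3,0), (2,0), (1,0)]
arrival = 18

[0] x=4 y=0 t=6
[1] x=3 y=0 t=10 →W
[2] x=2 y=0 t=14 →W
[3] x=1 y=0 t=18 →W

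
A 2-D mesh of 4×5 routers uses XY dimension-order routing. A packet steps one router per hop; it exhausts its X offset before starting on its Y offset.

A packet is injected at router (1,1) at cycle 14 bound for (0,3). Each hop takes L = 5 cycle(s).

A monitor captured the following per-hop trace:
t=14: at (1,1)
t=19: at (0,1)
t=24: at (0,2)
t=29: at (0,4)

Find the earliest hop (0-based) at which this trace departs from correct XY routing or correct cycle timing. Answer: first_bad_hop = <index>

[1] (-1,+0) / 5c ⇒ ok
[2] (+0,+1) / 5c ⇒ ok
[3] (+0,+2) / 5c ⇒ BAD: non-unit step

first_bad_hop = 3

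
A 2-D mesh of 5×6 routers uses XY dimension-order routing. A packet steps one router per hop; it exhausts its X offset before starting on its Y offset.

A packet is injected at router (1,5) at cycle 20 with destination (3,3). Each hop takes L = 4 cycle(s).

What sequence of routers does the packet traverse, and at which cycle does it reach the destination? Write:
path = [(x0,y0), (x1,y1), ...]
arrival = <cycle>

hop 0: (1,5) @ cyc 20
hop 1: (2,5) @ cyc 24  [E]
hop 2: (3,5) @ cyc 28  [E]
hop 3: (3,4) @ cyc 32  [S]
hop 4: (3,3) @ cyc 36  [S]

path = [(1,5), (2,5), (3,5), (3,4), (3,3)]
arrival = 36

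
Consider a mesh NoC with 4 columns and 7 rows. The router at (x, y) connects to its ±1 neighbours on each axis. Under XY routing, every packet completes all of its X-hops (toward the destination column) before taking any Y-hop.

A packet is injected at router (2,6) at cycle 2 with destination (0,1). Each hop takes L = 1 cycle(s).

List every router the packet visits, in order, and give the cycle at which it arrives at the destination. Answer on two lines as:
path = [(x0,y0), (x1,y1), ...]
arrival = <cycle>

  0. router=(2,6) cycle=2 (inject)
  1. router=(1,6) cycle=3 dir=W
  2. router=(0,6) cycle=4 dir=W
  3. router=(0,5) cycle=5 dir=S
  4. router=(0,4) cycle=6 dir=S
  5. router=(0,3) cycle=7 dir=S
  6. router=(0,2) cycle=8 dir=S
  7. router=(0,1) cycle=9 dir=S

path = [(2,6), (1,6), (0,6), (0,5), (0,4), (0,3), (0,2), (0,1)]
arrival = 9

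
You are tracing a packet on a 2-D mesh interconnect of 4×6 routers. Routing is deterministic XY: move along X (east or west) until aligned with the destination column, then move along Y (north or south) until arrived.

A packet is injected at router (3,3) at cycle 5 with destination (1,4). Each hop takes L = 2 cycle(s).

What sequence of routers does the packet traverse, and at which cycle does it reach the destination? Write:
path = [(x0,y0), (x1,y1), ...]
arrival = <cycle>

path = [(3,3), (2,3), (1,3), (1,4)]
arrival = 11

t=5: at (3,3)
t=7: at (2,3) after W
t=9: at (1,3) after W
t=11: at (1,4) after N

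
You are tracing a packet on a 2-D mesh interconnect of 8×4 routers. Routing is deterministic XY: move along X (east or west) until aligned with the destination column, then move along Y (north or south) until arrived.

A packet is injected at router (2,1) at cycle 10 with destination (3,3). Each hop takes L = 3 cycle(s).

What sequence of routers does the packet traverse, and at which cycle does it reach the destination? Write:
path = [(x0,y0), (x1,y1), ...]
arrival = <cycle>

src (2,1)  cyc=10
E→(3,1)  cyc=13
N→(3,2)  cyc=16
N→(3,3)  cyc=19

path = [(2,1), (3,1), (3,2), (3,3)]
arrival = 19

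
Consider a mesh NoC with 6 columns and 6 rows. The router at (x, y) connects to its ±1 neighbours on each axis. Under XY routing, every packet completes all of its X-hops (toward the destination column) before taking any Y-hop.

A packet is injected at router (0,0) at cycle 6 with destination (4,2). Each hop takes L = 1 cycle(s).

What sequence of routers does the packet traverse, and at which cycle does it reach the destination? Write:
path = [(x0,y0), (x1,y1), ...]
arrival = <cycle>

path = [(0,0), (1,0), (2,0), (3,0), (4,0), (4,1), (4,2)]
arrival = 12

  0. router=(0,0) cycle=6 (inject)
  1. router=(1,0) cycle=7 dir=E
  2. router=(2,0) cycle=8 dir=E
  3. router=(3,0) cycle=9 dir=E
  4. router=(4,0) cycle=10 dir=E
  5. router=(4,1) cycle=11 dir=N
  6. router=(4,2) cycle=12 dir=N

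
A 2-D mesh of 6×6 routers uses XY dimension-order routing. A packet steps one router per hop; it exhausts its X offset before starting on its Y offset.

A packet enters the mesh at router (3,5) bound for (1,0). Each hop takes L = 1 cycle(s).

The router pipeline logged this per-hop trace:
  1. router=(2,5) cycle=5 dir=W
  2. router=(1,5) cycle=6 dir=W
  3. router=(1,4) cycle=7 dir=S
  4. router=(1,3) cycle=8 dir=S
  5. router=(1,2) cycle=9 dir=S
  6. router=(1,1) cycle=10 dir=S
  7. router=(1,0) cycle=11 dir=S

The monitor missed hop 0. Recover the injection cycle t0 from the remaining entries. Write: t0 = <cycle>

t0 = 4

cyc[1] = 5 and cyc[k] = t0 + k·L for every k.
So t0 = 5 − 1·1 = 4.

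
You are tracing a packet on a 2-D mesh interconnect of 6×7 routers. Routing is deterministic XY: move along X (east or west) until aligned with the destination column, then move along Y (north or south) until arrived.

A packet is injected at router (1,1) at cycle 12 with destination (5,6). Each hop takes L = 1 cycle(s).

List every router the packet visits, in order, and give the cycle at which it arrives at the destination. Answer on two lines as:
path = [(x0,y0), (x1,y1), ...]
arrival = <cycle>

path = [(1,1), (2,1), (3,1), (4,1), (5,1), (5,2), (5,3), (5,4), (5,5), (5,6)]
arrival = 21

hop 0: (1,1) @ cyc 12
hop 1: (2,1) @ cyc 13  [E]
hop 2: (3,1) @ cyc 14  [E]
hop 3: (4,1) @ cyc 15  [E]
hop 4: (5,1) @ cyc 16  [E]
hop 5: (5,2) @ cyc 17  [N]
hop 6: (5,3) @ cyc 18  [N]
hop 7: (5,4) @ cyc 19  [N]
hop 8: (5,5) @ cyc 20  [N]
hop 9: (5,6) @ cyc 21  [N]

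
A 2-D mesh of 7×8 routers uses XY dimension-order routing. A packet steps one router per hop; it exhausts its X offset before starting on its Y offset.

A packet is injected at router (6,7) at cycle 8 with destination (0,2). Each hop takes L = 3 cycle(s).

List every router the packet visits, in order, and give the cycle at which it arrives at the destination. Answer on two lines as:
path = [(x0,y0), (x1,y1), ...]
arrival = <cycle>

path = [(6,7), (5,7), (4,7), (3,7), (2,7), (1,7), (0,7), (0,6), (0,5), (0,4), (0,3), (0,2)]
arrival = 41

src (6,7)  cyc=8
W→(5,7)  cyc=11
W→(4,7)  cyc=14
W→(3,7)  cyc=17
W→(2,7)  cyc=20
W→(1,7)  cyc=23
W→(0,7)  cyc=26
S→(0,6)  cyc=29
S→(0,5)  cyc=32
S→(0,4)  cyc=35
S→(0,3)  cyc=38
S→(0,2)  cyc=41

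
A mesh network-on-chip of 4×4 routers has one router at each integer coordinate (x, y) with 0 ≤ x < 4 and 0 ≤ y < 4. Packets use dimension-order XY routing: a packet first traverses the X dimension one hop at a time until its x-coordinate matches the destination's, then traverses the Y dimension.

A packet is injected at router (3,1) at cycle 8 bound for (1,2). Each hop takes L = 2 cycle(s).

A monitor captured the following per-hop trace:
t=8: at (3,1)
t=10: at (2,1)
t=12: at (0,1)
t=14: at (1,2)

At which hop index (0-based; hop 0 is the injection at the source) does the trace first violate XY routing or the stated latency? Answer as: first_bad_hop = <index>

  1: Δx=-1 Δy=+0 Δt=2 [ok]
  2: Δx=-2 Δy=+0 Δt=2 [BAD: non-unit step]

first_bad_hop = 2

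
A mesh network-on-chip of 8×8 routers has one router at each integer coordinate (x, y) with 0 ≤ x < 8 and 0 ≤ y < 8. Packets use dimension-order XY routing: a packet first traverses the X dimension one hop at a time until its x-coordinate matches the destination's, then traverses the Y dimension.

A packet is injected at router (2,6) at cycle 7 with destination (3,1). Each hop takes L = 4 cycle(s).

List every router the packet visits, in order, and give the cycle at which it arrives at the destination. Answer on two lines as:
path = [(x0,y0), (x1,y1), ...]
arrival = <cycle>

  0. router=(2,6) cycle=7 (inject)
  1. router=(3,6) cycle=11 dir=E
  2. router=(3,5) cycle=15 dir=S
  3. router=(3,4) cycle=19 dir=S
  4. router=(3,3) cycle=23 dir=S
  5. router=(3,2) cycle=27 dir=S
  6. router=(3,1) cycle=31 dir=S

path = [(2,6), (3,6), (3,5), (3,4), (3,3), (3,2), (3,1)]
arrival = 31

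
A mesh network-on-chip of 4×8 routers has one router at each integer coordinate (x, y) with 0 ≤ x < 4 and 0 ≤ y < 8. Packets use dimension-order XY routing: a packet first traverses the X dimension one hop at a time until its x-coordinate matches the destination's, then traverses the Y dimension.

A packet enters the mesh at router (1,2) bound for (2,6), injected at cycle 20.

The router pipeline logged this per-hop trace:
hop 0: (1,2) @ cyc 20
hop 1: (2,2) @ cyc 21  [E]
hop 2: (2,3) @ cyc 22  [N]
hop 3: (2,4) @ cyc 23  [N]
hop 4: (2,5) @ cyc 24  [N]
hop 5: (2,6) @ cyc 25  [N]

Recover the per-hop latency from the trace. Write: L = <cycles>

L = 1

Between hops 0 and 1 the cycle counter advances 21 − 20 = 1.
Each hop adds L, hence L = 1.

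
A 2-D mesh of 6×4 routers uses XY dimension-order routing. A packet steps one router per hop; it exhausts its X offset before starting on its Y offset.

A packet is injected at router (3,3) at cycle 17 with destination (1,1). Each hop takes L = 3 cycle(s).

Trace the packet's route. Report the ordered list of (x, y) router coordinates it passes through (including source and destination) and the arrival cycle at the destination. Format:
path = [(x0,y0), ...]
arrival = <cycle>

path = [(3,3), (2,3), (1,3), (1,2), (1,1)]
arrival = 29

src (3,3)  cyc=17
W→(2,3)  cyc=20
W→(1,3)  cyc=23
S→(1,2)  cyc=26
S→(1,1)  cyc=29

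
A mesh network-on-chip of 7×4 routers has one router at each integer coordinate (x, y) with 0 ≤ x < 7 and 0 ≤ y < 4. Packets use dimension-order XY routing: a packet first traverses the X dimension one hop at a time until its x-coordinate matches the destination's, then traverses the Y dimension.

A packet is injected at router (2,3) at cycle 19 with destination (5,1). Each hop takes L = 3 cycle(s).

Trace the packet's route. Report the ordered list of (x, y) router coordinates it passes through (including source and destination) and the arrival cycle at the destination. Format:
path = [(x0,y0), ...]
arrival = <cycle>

  0. router=(2,3) cycle=19 (inject)
  1. router=(3,3) cycle=22 dir=E
  2. router=(4,3) cycle=25 dir=E
  3. router=(5,3) cycle=28 dir=E
  4. router=(5,2) cycle=31 dir=S
  5. router=(5,1) cycle=34 dir=S

path = [(2,3), (3,3), (4,3), (5,3), (5,2), (5,1)]
arrival = 34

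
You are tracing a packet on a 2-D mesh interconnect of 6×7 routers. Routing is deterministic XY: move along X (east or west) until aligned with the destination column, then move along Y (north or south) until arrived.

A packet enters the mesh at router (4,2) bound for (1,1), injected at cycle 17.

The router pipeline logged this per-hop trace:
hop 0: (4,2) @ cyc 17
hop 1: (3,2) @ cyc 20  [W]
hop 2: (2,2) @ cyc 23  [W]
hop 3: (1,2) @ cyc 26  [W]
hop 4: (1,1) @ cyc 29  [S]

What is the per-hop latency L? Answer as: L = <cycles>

L = 3

cyc[1] − cyc[0] = 20 − 17 = 3.
Each hop adds L, hence L = 3.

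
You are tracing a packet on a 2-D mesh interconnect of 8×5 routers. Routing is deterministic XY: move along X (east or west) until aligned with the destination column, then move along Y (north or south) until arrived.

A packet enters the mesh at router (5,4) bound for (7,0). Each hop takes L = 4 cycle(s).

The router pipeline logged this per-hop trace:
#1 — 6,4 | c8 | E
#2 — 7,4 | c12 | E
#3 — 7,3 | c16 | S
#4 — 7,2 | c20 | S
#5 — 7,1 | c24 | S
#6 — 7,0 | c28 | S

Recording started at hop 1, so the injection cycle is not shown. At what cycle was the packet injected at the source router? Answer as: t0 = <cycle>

cyc[1] = 8 and cyc[k] = t0 + k·L for every k.
t0 = cyc[1] − L = 8 − 4 = 4.

t0 = 4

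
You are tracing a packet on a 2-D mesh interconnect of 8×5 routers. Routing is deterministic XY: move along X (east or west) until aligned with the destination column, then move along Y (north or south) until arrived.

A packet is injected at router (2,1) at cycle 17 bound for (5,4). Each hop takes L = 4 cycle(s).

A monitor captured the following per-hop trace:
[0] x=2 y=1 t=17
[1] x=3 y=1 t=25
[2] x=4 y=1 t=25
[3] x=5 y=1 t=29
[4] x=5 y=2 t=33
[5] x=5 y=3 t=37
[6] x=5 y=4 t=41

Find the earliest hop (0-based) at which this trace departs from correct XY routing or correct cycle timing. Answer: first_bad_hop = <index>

first_bad_hop = 1

check 1→ d=(1,0) cyc+8: BAD: Δcyc=8≠L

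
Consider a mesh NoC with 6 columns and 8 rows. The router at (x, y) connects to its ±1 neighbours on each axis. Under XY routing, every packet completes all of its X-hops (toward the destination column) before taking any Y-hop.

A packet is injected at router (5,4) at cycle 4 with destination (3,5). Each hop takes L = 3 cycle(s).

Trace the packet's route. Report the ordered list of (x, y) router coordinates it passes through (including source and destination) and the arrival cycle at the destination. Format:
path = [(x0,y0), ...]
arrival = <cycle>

path = [(5,4), (4,4), (3,4), (3,5)]
arrival = 13

  0. router=(5,4) cycle=4 (inject)
  1. router=(4,4) cycle=7 dir=W
  2. router=(3,4) cycle=10 dir=W
  3. router=(3,5) cycle=13 dir=N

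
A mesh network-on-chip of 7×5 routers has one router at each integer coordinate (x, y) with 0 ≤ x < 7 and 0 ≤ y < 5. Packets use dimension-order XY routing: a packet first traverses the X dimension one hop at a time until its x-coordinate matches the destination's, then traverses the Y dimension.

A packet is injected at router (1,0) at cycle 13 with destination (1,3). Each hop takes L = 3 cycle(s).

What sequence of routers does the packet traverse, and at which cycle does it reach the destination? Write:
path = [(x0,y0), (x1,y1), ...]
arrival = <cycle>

path = [(1,0), (1,1), (1,2), (1,3)]
arrival = 22

#0 — 1,0 | c13
#1 — 1,1 | c16 | N
#2 — 1,2 | c19 | N
#3 — 1,3 | c22 | N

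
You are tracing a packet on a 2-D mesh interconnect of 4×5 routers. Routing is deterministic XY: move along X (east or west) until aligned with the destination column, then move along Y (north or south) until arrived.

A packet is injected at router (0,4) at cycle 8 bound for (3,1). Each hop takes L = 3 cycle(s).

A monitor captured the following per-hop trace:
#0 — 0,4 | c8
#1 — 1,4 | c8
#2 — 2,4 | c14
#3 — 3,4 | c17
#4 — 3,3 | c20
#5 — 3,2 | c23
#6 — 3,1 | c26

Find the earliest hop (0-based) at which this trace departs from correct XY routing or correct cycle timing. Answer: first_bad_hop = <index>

first_bad_hop = 1

check 1→ d=(1,0) cyc+0: BAD: Δcyc=0≠L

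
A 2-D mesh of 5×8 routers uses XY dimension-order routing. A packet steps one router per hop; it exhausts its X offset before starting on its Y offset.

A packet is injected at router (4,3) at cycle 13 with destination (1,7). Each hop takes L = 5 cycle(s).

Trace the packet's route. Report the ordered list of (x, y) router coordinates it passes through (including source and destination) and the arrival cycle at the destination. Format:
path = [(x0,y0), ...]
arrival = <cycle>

path = [(4,3), (3,3), (2,3), (1,3), (1,4), (1,5), (1,6), (1,7)]
arrival = 48

  0. router=(4,3) cycle=13 (inject)
  1. router=(3,3) cycle=18 dir=W
  2. router=(2,3) cycle=23 dir=W
  3. router=(1,3) cycle=28 dir=W
  4. router=(1,4) cycle=33 dir=N
  5. router=(1,5) cycle=38 dir=N
  6. router=(1,6) cycle=43 dir=N
  7. router=(1,7) cycle=48 dir=N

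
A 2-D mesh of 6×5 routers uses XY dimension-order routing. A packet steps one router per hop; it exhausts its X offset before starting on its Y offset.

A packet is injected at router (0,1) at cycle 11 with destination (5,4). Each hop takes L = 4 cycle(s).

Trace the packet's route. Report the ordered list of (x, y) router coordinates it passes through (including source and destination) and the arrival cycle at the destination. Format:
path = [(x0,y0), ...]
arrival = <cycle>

  0. router=(0,1) cycle=11 (inject)
  1. router=(1,1) cycle=15 dir=E
  2. router=(2,1) cycle=19 dir=E
  3. router=(3,1) cycle=23 dir=E
  4. router=(4,1) cycle=27 dir=E
  5. router=(5,1) cycle=31 dir=E
  6. router=(5,2) cycle=35 dir=N
  7. router=(5,3) cycle=39 dir=N
  8. router=(5,4) cycle=43 dir=N

path = [(0,1), (1,1), (2,1), (3,1), (4,1), (5,1), (5,2), (5,3), (5,4)]
arrival = 43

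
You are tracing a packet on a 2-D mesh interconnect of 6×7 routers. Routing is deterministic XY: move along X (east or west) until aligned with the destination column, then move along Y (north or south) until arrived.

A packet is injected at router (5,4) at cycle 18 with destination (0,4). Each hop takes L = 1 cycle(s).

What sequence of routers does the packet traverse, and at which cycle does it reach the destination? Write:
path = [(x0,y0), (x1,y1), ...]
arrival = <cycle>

path = [(5,4), (4,4), (3,4), (2,4), (1,4), (0,4)]
arrival = 23

src (5,4)  cyc=18
W→(4,4)  cyc=19
W→(3,4)  cyc=20
W→(2,4)  cyc=21
W→(1,4)  cyc=22
W→(0,4)  cyc=23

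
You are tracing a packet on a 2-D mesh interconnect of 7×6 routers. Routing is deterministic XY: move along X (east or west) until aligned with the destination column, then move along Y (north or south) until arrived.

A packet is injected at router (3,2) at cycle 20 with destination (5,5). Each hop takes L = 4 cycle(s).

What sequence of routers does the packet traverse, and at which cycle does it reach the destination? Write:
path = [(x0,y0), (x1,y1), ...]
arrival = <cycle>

path = [(3,2), (4,2), (5,2), (5,3), (5,4), (5,5)]
arrival = 40

#0 — 3,2 | c20
#1 — 4,2 | c24 | E
#2 — 5,2 | c28 | E
#3 — 5,3 | c32 | N
#4 — 5,4 | c36 | N
#5 — 5,5 | c40 | N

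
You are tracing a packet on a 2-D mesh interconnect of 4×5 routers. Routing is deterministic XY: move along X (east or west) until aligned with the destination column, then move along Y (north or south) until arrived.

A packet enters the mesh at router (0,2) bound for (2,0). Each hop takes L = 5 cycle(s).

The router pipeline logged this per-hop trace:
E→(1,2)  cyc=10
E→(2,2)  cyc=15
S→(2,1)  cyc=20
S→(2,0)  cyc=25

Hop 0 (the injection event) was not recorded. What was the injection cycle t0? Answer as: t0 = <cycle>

At hop 1 the cycle is 10; in general cyc_k = t0 + kL.
t0 = cyc[1] − L = 10 − 5 = 5.

t0 = 5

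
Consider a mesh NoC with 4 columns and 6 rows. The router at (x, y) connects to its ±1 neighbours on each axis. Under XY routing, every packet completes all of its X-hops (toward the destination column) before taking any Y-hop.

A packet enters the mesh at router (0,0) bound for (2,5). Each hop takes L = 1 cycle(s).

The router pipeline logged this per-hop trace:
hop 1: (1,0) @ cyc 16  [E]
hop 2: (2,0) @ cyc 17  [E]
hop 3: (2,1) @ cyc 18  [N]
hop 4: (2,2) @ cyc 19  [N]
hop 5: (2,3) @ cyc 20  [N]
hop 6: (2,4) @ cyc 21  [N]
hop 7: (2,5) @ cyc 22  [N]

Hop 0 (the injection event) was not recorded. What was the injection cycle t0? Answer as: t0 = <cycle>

t0 = 15

At hop 1 the cycle is 16; in general cyc_k = t0 + kL.
Therefore t0 = 16 − L = 15.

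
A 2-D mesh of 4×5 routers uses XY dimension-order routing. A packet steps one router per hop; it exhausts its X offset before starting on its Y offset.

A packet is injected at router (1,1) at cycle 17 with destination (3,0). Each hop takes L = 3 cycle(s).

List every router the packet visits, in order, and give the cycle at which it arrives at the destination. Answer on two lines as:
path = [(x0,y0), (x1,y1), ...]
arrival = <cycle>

path = [(1,1), (2,1), (3,1), (3,0)]
arrival = 26

src (1,1)  cyc=17
E→(2,1)  cyc=20
E→(3,1)  cyc=23
S→(3,0)  cyc=26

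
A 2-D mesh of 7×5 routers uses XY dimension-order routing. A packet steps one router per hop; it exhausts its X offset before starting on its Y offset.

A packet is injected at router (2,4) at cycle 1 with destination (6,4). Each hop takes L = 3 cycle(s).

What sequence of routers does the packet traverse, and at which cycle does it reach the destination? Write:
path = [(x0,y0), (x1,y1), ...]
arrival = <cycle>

[0] x=2 y=4 t=1
[1] x=3 y=4 t=4 →E
[2] x=4 y=4 t=7 →E
[3] x=5 y=4 t=10 →E
[4] x=6 y=4 t=13 →E

path = [(2,4), (3,4), (4,4), (5,4), (6,4)]
arrival = 13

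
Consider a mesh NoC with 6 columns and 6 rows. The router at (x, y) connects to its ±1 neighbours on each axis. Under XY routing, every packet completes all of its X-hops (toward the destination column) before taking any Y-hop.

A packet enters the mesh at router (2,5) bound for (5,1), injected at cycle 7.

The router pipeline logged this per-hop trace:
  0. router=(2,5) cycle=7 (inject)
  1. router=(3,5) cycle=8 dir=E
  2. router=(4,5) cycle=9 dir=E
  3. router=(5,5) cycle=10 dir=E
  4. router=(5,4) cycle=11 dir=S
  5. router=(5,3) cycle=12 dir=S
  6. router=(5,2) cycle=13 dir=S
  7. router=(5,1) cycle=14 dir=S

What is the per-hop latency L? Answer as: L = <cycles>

Δcyc across hop 0→1: 8 − 7 = 1.
Per-hop latency L = Δcyc = 1.

L = 1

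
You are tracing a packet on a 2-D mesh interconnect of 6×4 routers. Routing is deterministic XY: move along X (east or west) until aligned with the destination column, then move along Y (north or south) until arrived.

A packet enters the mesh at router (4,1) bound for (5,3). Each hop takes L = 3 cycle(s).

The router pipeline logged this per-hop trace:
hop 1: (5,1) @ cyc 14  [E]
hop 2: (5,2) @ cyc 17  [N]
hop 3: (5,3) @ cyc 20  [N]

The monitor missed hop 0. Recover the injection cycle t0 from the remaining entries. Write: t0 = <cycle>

The first recorded entry is hop 1 at cycle 14.
Therefore t0 = 14 − L = 11.

t0 = 11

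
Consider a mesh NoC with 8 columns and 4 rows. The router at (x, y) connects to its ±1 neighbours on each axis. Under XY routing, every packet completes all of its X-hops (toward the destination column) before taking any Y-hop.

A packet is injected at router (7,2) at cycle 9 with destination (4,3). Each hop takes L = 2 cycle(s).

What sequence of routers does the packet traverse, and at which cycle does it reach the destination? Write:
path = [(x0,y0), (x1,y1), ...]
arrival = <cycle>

path = [(7,2), (6,2), (5,2), (4,2), (4,3)]
arrival = 17

src (7,2)  cyc=9
W→(6,2)  cyc=11
W→(5,2)  cyc=13
W→(4,2)  cyc=15
N→(4,3)  cyc=17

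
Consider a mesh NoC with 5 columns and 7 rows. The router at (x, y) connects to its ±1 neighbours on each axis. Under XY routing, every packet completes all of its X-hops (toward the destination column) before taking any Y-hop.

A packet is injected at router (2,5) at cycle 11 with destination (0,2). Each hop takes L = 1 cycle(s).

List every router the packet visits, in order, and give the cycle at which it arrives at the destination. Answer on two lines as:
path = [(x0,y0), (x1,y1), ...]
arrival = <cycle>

path = [(2,5), (1,5), (0,5), (0,4), (0,3), (0,2)]
arrival = 16

  0. router=(2,5) cycle=11 (inject)
  1. router=(1,5) cycle=12 dir=W
  2. router=(0,5) cycle=13 dir=W
  3. router=(0,4) cycle=14 dir=S
  4. router=(0,3) cycle=15 dir=S
  5. router=(0,2) cycle=16 dir=S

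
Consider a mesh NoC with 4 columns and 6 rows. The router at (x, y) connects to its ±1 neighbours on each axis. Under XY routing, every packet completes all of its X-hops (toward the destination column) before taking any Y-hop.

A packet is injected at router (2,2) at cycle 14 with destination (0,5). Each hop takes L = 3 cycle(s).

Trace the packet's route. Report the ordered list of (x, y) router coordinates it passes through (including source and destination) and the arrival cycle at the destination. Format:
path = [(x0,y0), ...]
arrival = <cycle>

path = [(2,2), (1,2), (0,2), (0,3), (0,4), (0,5)]
arrival = 29

  0. router=(2,2) cycle=14 (inject)
  1. router=(1,2) cycle=17 dir=W
  2. router=(0,2) cycle=20 dir=W
  3. router=(0,3) cycle=23 dir=N
  4. router=(0,4) cycle=26 dir=N
  5. router=(0,5) cycle=29 dir=N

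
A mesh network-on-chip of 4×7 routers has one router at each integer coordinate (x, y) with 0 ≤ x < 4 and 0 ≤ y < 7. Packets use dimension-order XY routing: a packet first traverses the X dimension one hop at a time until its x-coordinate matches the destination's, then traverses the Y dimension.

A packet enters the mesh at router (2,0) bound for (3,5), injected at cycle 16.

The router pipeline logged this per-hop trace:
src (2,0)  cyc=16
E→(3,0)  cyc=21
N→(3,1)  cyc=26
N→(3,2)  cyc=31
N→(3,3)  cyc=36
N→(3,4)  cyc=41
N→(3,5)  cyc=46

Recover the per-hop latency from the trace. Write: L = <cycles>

L = 5

Between hops 0 and 1 the cycle counter advances 21 − 16 = 5.
Each hop adds L, hence L = 5.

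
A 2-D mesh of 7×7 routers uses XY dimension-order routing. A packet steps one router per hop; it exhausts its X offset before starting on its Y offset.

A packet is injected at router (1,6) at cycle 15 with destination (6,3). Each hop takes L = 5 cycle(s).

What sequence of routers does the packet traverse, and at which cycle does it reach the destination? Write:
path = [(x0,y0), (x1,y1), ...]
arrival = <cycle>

path = [(1,6), (2,6), (3,6), (4,6), (5,6), (6,6), (6,5), (6,4), (6,3)]
arrival = 55

[0] x=1 y=6 t=15
[1] x=2 y=6 t=20 →E
[2] x=3 y=6 t=25 →E
[3] x=4 y=6 t=30 →E
[4] x=5 y=6 t=35 →E
[5] x=6 y=6 t=40 →E
[6] x=6 y=5 t=45 →S
[7] x=6 y=4 t=50 →S
[8] x=6 y=3 t=55 →S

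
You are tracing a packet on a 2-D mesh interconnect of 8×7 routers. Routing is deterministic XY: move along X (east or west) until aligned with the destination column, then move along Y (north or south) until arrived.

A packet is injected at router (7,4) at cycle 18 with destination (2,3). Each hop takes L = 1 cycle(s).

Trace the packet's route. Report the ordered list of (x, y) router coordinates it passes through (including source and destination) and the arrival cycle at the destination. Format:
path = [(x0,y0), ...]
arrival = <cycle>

[0] x=7 y=4 t=18
[1] x=6 y=4 t=19 →W
[2] x=5 y=4 t=20 →W
[3] x=4 y=4 t=21 →W
[4] x=3 y=4 t=22 →W
[5] x=2 y=4 t=23 →W
[6] x=2 y=3 t=24 →S

path = [(7,4), (6,4), (5,4), (4,4), (3,4), (2,4), (2,3)]
arrival = 24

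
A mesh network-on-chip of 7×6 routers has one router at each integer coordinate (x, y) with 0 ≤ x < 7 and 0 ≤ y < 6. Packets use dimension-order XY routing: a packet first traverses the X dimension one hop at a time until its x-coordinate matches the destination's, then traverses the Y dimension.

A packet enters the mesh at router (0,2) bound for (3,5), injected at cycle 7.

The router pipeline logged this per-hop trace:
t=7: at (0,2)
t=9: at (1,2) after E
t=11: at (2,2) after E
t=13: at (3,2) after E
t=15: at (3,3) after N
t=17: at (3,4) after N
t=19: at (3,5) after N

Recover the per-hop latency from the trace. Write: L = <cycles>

Δcyc across hop 0→1: 9 − 7 = 2.
One hop costs L cycles, so L = 2.

L = 2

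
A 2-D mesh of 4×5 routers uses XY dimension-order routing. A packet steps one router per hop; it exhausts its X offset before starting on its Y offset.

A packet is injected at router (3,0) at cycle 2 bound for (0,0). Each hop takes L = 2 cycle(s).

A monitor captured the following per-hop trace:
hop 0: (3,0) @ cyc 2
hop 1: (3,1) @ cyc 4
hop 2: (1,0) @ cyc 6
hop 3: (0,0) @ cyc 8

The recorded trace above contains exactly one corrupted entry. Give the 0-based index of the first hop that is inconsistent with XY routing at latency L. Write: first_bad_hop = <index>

first_bad_hop = 1

check 1→ d=(0,1) cyc+2: BAD: Y-move but x=3≠0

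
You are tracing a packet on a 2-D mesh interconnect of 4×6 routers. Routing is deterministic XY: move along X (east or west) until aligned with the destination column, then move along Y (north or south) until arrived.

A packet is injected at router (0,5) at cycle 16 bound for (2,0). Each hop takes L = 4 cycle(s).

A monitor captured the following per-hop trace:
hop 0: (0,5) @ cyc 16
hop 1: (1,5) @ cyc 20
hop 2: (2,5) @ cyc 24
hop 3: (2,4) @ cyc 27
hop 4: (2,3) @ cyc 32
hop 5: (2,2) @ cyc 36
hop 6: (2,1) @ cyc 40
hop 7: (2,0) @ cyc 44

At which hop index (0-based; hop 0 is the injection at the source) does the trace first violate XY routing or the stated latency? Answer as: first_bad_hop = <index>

check 1→ d=(1,0) cyc+4: ok
check 2→ d=(1,0) cyc+4: ok
check 3→ d=(0,-1) cyc+3: BAD: Δcyc=3≠L

first_bad_hop = 3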